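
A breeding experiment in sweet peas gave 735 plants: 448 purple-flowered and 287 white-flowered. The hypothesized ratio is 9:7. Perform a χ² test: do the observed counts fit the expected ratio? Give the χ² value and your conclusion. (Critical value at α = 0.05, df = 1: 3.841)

The 9:7 ratio has 16 parts, so with N = 735 the expected counts are:
  purple-flowered: 735 × 9/16 = 413.4375
  white-flowered: 735 × 7/16 = 321.5625
χ² = Σ (O − E)² / E
  purple-flowered: (448 − 413.4375)² / 413.4375 = 2.8894
  white-flowered: (287 − 321.5625)² / 321.5625 = 3.7149
χ² = 2.8894 + 3.7149 = 6.6043 ≈ 6.604
Degrees of freedom = 2 − 1 = 1; critical value at α = 0.05 is 3.841.
Since 6.604 > 3.841, we reject the null hypothesis — the data do not fit the 9:7 ratio.

6.604; not consistent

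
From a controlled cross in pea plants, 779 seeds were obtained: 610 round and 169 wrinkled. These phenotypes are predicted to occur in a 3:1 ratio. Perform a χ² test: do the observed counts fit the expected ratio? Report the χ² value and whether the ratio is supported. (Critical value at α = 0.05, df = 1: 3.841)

4.540; not consistent

Under the 3:1 hypothesis (Σ ratio = 4, N = 779):
  round: 779 × 3/4 = 584.25
  wrinkled: 779 × 1/4 = 194.75
χ² = Σ (O − E)² / E
  round: (610 − 584.25)² / 584.25 = 1.1349
  wrinkled: (169 − 194.75)² / 194.75 = 3.4047
χ² = 1.1349 + 3.4047 = 4.5396 ≈ 4.540
Degrees of freedom = 2 − 1 = 1; critical value at α = 0.05 is 3.841.
Since 4.540 > 3.841, we reject the null hypothesis — the data do not fit the 3:1 ratio.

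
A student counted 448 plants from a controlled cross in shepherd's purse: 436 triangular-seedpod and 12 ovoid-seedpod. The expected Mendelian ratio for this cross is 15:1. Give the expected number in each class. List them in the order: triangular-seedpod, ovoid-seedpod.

420, 28

The 15:1 ratio has 16 parts, so with N = 448 the expected counts are:
  triangular-seedpod: 448 × 15/16 = 420
  ovoid-seedpod: 448 × 1/16 = 28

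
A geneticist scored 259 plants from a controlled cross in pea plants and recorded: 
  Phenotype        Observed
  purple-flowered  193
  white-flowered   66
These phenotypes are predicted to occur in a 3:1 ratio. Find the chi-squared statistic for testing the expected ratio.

0.032

The 3:1 ratio has 4 parts, so with N = 259 the expected counts are:
  purple-flowered: 259 × 3/4 = 194.25
  white-flowered: 259 × 1/4 = 64.75
χ² = Σ (O − E)² / E
  purple-flowered: (193 − 194.25)² / 194.25 = 0.0080
  white-flowered: (66 − 64.75)² / 64.75 = 0.0241
χ² = 0.0080 + 0.0241 = 0.0321 ≈ 0.032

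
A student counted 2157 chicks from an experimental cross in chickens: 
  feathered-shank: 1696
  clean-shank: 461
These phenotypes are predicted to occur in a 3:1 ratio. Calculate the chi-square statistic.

Total ratio parts = 4. Expected numbers out of 2157:
  feathered-shank: 2157 × 3/4 = 1617.75
  clean-shank: 2157 × 1/4 = 539.25
χ² = Σ (O − E)² / E
  feathered-shank: (1696 − 1617.75)² / 1617.75 = 3.7849
  clean-shank: (461 − 539.25)² / 539.25 = 11.3548
χ² = 3.7849 + 11.3548 = 15.1397 ≈ 15.140

15.140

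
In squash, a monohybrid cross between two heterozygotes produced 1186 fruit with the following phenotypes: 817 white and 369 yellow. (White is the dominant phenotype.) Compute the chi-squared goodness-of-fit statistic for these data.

23.637

For a monohybrid cross between heterozygotes with complete dominance, the expected phenotypic ratio is 3:1.
The 3:1 ratio has 4 parts, so with N = 1186 the expected counts are:
  white: 1186 × 3/4 = 889.5
  yellow: 1186 × 1/4 = 296.5
χ² = Σ (O − E)² / E
  white: (817 − 889.5)² / 889.5 = 5.9092
  yellow: (369 − 296.5)² / 296.5 = 17.7277
χ² = 5.9092 + 17.7277 = 23.6369 ≈ 23.637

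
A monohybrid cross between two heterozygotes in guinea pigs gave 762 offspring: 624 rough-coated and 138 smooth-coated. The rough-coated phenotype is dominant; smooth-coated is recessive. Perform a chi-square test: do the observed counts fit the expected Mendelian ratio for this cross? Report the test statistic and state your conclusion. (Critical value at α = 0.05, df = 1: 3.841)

For a monohybrid cross between heterozygotes with complete dominance, the expected phenotypic ratio is 3:1.
The 3:1 ratio has 4 parts, so with N = 762 the expected counts are:
  rough-coated: 762 × 3/4 = 571.5
  smooth-coated: 762 × 1/4 = 190.5
χ² = Σ (O − E)² / E
  rough-coated: (624 − 571.5)² / 571.5 = 4.8228
  smooth-coated: (138 − 190.5)² / 190.5 = 14.4685
χ² = 4.8228 + 14.4685 = 19.2913 ≈ 19.291
Degrees of freedom = 2 − 1 = 1; critical value at α = 0.05 is 3.841.
Since 19.291 > 3.841, we reject the null hypothesis — the data do not fit the 3:1 ratio.

19.291; not consistent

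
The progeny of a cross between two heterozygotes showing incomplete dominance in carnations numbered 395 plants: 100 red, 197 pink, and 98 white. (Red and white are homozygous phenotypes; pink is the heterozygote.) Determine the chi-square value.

With incomplete dominance, a heterozygote × heterozygote cross gives a 1:2:1 phenotypic ratio.
The 1:2:1 ratio has 4 parts, so with N = 395 the expected counts are:
  red: 395 × 1/4 = 98.75
  pink: 395 × 2/4 = 197.5
  white: 395 × 1/4 = 98.75
χ² = Σ (O − E)² / E
  red: (100 − 98.75)² / 98.75 = 0.0158
  pink: (197 − 197.5)² / 197.5 = 0.0013
  white: (98 − 98.75)² / 98.75 = 0.0057
χ² = 0.0158 + 0.0013 + 0.0057 = 0.0228 ≈ 0.023

0.023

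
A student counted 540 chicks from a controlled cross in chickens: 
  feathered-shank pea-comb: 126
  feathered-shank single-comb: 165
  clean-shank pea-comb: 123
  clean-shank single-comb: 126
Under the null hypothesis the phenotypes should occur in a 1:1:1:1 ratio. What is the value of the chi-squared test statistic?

Under the 1:1:1:1 hypothesis (Σ ratio = 4, N = 540):
  feathered-shank pea-comb: 540 × 1/4 = 135
  feathered-shank single-comb: 540 × 1/4 = 135
  clean-shank pea-comb: 540 × 1/4 = 135
  clean-shank single-comb: 540 × 1/4 = 135
χ² = Σ (O − E)² / E
  feathered-shank pea-comb: (126 − 135)² / 135 = 0.6000
  feathered-shank single-comb: (165 − 135)² / 135 = 6.6667
  clean-shank pea-comb: (123 − 135)² / 135 = 1.0667
  clean-shank single-comb: (126 − 135)² / 135 = 0.6000
χ² = 0.6000 + 6.6667 + 1.0667 + 0.6000 = 8.9334 ≈ 8.933

8.933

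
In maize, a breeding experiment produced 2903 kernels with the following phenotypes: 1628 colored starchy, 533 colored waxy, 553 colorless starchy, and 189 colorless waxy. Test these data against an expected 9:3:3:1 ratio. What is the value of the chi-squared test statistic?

0.704

Under the 9:3:3:1 hypothesis (Σ ratio = 16, N = 2903):
  colored starchy: 2903 × 9/16 = 1632.9375
  colored waxy: 2903 × 3/16 = 544.3125
  colorless starchy: 2903 × 3/16 = 544.3125
  colorless waxy: 2903 × 1/16 = 181.4375
χ² = Σ (O − E)² / E
  colored starchy: (1628 − 1632.9375)² / 1632.9375 = 0.0149
  colored waxy: (533 − 544.3125)² / 544.3125 = 0.2351
  colorless starchy: (553 − 544.3125)² / 544.3125 = 0.1387
  colorless waxy: (189 − 181.4375)² / 181.4375 = 0.3152
χ² = 0.0149 + 0.2351 + 0.1387 + 0.3152 = 0.7039 ≈ 0.704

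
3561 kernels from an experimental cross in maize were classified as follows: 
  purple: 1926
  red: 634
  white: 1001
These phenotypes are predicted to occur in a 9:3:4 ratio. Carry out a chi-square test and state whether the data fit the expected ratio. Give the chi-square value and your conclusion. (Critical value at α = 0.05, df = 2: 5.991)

18.442; not consistent

The 9:3:4 ratio has 16 parts, so with N = 3561 the expected counts are:
  purple: 3561 × 9/16 = 2003.0625
  red: 3561 × 3/16 = 667.6875
  white: 3561 × 4/16 = 890.25
χ² = Σ (O − E)² / E
  purple: (1926 − 2003.0625)² / 2003.0625 = 2.9648
  red: (634 − 667.6875)² / 667.6875 = 1.6997
  white: (1001 − 890.25)² / 890.25 = 13.7777
χ² = 2.9648 + 1.6997 + 13.7777 = 18.4422 ≈ 18.442
Degrees of freedom = 3 − 1 = 2; critical value at α = 0.05 is 5.991.
Since 18.442 > 5.991, we reject the null hypothesis — the data do not fit the 9:3:4 ratio.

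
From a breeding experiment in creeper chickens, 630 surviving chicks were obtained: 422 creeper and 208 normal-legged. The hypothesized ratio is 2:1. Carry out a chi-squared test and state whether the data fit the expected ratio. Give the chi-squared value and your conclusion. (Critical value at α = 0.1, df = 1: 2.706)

0.029; consistent

The 2:1 ratio has 3 parts, so with N = 630 the expected counts are:
  creeper: 630 × 2/3 = 420
  normal-legged: 630 × 1/3 = 210
χ² = Σ (O − E)² / E
  creeper: (422 − 420)² / 420 = 0.0095
  normal-legged: (208 − 210)² / 210 = 0.0190
χ² = 0.0095 + 0.0190 = 0.0285 ≈ 0.029
Degrees of freedom = 2 − 1 = 1; critical value at α = 0.1 is 2.706.
Since 0.029 < 2.706, we fail to reject the null hypothesis — the data are consistent with the 2:1 ratio.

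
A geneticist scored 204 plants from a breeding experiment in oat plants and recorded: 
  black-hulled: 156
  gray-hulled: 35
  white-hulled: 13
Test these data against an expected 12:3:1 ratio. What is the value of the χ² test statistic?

0.340

The 12:3:1 ratio has 16 parts, so with N = 204 the expected counts are:
  black-hulled: 204 × 12/16 = 153
  gray-hulled: 204 × 3/16 = 38.25
  white-hulled: 204 × 1/16 = 12.75
χ² = Σ (O − E)² / E
  black-hulled: (156 − 153)² / 153 = 0.0588
  gray-hulled: (35 − 38.25)² / 38.25 = 0.2761
  white-hulled: (13 − 12.75)² / 12.75 = 0.0049
χ² = 0.0588 + 0.2761 + 0.0049 = 0.3398 ≈ 0.340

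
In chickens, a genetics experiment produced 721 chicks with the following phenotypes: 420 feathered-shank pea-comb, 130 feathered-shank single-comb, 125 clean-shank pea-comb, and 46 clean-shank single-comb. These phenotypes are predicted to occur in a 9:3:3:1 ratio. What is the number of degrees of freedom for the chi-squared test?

3

A goodness-of-fit test with 4 phenotype classes has df = 4 − 1 = 3.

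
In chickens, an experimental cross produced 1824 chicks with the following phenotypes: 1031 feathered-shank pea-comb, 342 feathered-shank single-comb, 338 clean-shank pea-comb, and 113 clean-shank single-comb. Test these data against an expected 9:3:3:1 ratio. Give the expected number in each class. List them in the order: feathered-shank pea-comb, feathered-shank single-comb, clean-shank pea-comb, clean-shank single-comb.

Expected counts for N = 1824 under a 9:3:3:1 ratio (total parts = 16):
  feathered-shank pea-comb: 1824 × 9/16 = 1026
  feathered-shank single-comb: 1824 × 3/16 = 342
  clean-shank pea-comb: 1824 × 3/16 = 342
  clean-shank single-comb: 1824 × 1/16 = 114

1026, 342, 342, 114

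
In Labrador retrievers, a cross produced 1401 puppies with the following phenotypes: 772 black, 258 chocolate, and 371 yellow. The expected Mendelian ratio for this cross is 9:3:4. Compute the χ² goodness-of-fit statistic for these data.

Under the 9:3:4 hypothesis (Σ ratio = 16, N = 1401):
  black: 1401 × 9/16 = 788.0625
  chocolate: 1401 × 3/16 = 262.6875
  yellow: 1401 × 4/16 = 350.25
χ² = Σ (O − E)² / E
  black: (772 − 788.0625)² / 788.0625 = 0.3274
  chocolate: (258 − 262.6875)² / 262.6875 = 0.0836
  yellow: (371 − 350.25)² / 350.25 = 1.2293
χ² = 0.3274 + 0.0836 + 1.2293 = 1.6403 ≈ 1.640

1.640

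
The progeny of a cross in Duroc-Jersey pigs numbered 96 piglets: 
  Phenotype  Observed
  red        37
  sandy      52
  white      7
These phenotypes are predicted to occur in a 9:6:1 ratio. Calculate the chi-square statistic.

12.630

Expected counts for N = 96 under a 9:6:1 ratio (total parts = 16):
  red: 96 × 9/16 = 54
  sandy: 96 × 6/16 = 36
  white: 96 × 1/16 = 6
χ² = Σ (O − E)² / E
  red: (37 − 54)² / 54 = 5.3519
  sandy: (52 − 36)² / 36 = 7.1111
  white: (7 − 6)² / 6 = 0.1667
χ² = 5.3519 + 7.1111 + 0.1667 = 12.6297 ≈ 12.630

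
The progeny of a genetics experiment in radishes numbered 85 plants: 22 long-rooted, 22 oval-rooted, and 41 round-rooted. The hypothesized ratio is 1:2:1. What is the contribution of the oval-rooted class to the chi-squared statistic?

Expected counts for N = 85 under a 1:2:1 ratio (total parts = 4):
  long-rooted: 85 × 1/4 = 21.25
  oval-rooted: 85 × 2/4 = 42.5
  round-rooted: 85 × 1/4 = 21.25
Contribution of oval-rooted: (22 − 42.5)² / 42.5 = 9.8882

9.888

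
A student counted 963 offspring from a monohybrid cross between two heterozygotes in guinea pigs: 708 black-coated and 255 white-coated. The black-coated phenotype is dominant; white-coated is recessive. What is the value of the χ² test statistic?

For a monohybrid cross between heterozygotes with complete dominance, the expected phenotypic ratio is 3:1.
Total ratio parts = 4. Expected numbers out of 963:
  black-coated: 963 × 3/4 = 722.25
  white-coated: 963 × 1/4 = 240.75
χ² = Σ (O − E)² / E
  black-coated: (708 − 722.25)² / 722.25 = 0.2812
  white-coated: (255 − 240.75)² / 240.75 = 0.8435
χ² = 0.2812 + 0.8435 = 1.1247 ≈ 1.125

1.125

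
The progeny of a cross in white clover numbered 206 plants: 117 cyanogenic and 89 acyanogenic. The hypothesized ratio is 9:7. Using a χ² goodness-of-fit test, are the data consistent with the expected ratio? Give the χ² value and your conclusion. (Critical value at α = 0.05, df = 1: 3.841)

0.025; consistent

The 9:7 ratio has 16 parts, so with N = 206 the expected counts are:
  cyanogenic: 206 × 9/16 = 115.875
  acyanogenic: 206 × 7/16 = 90.125
χ² = Σ (O − E)² / E
  cyanogenic: (117 − 115.875)² / 115.875 = 0.0109
  acyanogenic: (89 − 90.125)² / 90.125 = 0.0140
χ² = 0.0109 + 0.0140 = 0.0249 ≈ 0.025
Degrees of freedom = 2 − 1 = 1; critical value at α = 0.05 is 3.841.
Since 0.025 < 3.841, we fail to reject the null hypothesis — the data are consistent with the 9:7 ratio.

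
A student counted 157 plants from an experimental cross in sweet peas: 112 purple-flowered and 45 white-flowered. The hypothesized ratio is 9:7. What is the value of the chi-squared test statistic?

Total ratio parts = 16. Expected numbers out of 157:
  purple-flowered: 157 × 9/16 = 88.3125
  white-flowered: 157 × 7/16 = 68.6875
χ² = Σ (O − E)² / E
  purple-flowered: (112 − 88.3125)² / 88.3125 = 6.3535
  white-flowered: (45 − 68.6875)² / 68.6875 = 8.1688
χ² = 6.3535 + 8.1688 = 14.5223 ≈ 14.522

14.522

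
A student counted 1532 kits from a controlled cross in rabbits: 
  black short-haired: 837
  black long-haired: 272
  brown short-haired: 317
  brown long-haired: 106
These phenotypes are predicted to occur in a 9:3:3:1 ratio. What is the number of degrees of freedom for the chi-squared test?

3

A goodness-of-fit test with 4 phenotype classes has df = 4 − 1 = 3.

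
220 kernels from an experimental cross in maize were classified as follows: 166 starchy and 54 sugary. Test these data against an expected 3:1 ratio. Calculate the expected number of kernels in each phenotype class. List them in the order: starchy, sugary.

165, 55

Expected counts for N = 220 under a 3:1 ratio (total parts = 4):
  starchy: 220 × 3/4 = 165
  sugary: 220 × 1/4 = 55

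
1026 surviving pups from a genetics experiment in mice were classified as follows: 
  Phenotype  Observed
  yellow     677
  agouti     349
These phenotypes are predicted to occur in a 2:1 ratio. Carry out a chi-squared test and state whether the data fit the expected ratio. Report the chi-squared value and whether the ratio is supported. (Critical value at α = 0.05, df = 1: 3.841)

Total ratio parts = 3. Expected numbers out of 1026:
  yellow: 1026 × 2/3 = 684
  agouti: 1026 × 1/3 = 342
χ² = Σ (O − E)² / E
  yellow: (677 − 684)² / 684 = 0.0716
  agouti: (349 − 342)² / 342 = 0.1433
χ² = 0.0716 + 0.1433 = 0.2149 ≈ 0.215
Degrees of freedom = 2 − 1 = 1; critical value at α = 0.05 is 3.841.
Since 0.215 < 3.841, we fail to reject the null hypothesis — the data are consistent with the 2:1 ratio.

0.215; consistent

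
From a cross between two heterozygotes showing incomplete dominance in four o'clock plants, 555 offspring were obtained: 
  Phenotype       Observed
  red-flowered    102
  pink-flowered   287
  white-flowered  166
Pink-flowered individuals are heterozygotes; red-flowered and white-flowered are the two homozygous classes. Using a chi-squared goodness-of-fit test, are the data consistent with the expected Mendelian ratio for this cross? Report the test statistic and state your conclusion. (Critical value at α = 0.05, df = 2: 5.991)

With incomplete dominance, a heterozygote × heterozygote cross gives a 1:2:1 phenotypic ratio.
Expected counts for N = 555 under a 1:2:1 ratio (total parts = 4):
  red-flowered: 555 × 1/4 = 138.75
  pink-flowered: 555 × 2/4 = 277.5
  white-flowered: 555 × 1/4 = 138.75
χ² = Σ (O − E)² / E
  red-flowered: (102 − 138.75)² / 138.75 = 9.7338
  pink-flowered: (287 − 277.5)² / 277.5 = 0.3252
  white-flowered: (166 − 138.75)² / 138.75 = 5.3518
χ² = 9.7338 + 0.3252 + 5.3518 = 15.4108 ≈ 15.411
Degrees of freedom = 3 − 1 = 2; critical value at α = 0.05 is 5.991.
Since 15.411 > 5.991, we reject the null hypothesis — the data do not fit the 1:2:1 ratio.

15.411; not consistent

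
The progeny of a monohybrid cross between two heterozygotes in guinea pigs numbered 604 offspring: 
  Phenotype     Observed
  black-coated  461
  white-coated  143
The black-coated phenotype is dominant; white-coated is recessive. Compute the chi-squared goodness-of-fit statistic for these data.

0.565

For a monohybrid cross between heterozygotes with complete dominance, the expected phenotypic ratio is 3:1.
Under the 3:1 hypothesis (Σ ratio = 4, N = 604):
  black-coated: 604 × 3/4 = 453
  white-coated: 604 × 1/4 = 151
χ² = Σ (O − E)² / E
  black-coated: (461 − 453)² / 453 = 0.1413
  white-coated: (143 − 151)² / 151 = 0.4238
χ² = 0.1413 + 0.4238 = 0.5651 ≈ 0.565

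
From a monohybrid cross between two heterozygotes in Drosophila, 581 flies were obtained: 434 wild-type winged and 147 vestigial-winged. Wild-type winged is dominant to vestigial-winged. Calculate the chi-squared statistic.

For a monohybrid cross between heterozygotes with complete dominance, the expected phenotypic ratio is 3:1.
Under the 3:1 hypothesis (Σ ratio = 4, N = 581):
  wild-type winged: 581 × 3/4 = 435.75
  vestigial-winged: 581 × 1/4 = 145.25
χ² = Σ (O − E)² / E
  wild-type winged: (434 − 435.75)² / 435.75 = 0.0070
  vestigial-winged: (147 − 145.25)² / 145.25 = 0.0211
χ² = 0.0070 + 0.0211 = 0.0281 ≈ 0.028

0.028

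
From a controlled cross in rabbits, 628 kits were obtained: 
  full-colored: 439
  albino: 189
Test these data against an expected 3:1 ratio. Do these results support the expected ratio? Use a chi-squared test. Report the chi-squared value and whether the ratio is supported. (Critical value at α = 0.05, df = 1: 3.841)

The 3:1 ratio has 4 parts, so with N = 628 the expected counts are:
  full-colored: 628 × 3/4 = 471
  albino: 628 × 1/4 = 157
χ² = Σ (O − E)² / E
  full-colored: (439 − 471)² / 471 = 2.1741
  albino: (189 − 157)² / 157 = 6.5223
χ² = 2.1741 + 6.5223 = 8.6964 ≈ 8.696
Degrees of freedom = 2 − 1 = 1; critical value at α = 0.05 is 3.841.
Since 8.696 > 3.841, we reject the null hypothesis — the data do not fit the 3:1 ratio.

8.696; not consistent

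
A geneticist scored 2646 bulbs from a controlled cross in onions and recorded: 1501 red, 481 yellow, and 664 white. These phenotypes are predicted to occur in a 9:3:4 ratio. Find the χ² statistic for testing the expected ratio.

Expected counts for N = 2646 under a 9:3:4 ratio (total parts = 16):
  red: 2646 × 9/16 = 1488.375
  yellow: 2646 × 3/16 = 496.125
  white: 2646 × 4/16 = 661.5
χ² = Σ (O − E)² / E
  red: (1501 − 1488.375)² / 1488.375 = 0.1071
  yellow: (481 − 496.125)² / 496.125 = 0.4611
  white: (664 − 661.5)² / 661.5 = 0.0094
χ² = 0.1071 + 0.4611 + 0.0094 = 0.5776 ≈ 0.578

0.578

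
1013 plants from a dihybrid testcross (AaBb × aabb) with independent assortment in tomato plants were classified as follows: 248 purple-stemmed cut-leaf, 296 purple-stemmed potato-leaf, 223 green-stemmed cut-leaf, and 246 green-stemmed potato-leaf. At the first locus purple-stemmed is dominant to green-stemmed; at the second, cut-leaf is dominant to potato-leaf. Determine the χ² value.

A dihybrid testcross with independent assortment gives a 1:1:1:1 ratio.
Under the 1:1:1:1 hypothesis (Σ ratio = 4, N = 1013):
  purple-stemmed cut-leaf: 1013 × 1/4 = 253.25
  purple-stemmed potato-leaf: 1013 × 1/4 = 253.25
  green-stemmed cut-leaf: 1013 × 1/4 = 253.25
  green-stemmed potato-leaf: 1013 × 1/4 = 253.25
χ² = Σ (O − E)² / E
  purple-stemmed cut-leaf: (248 − 253.25)² / 253.25 = 0.1088
  purple-stemmed potato-leaf: (296 − 253.25)² / 253.25 = 7.2164
  green-stemmed cut-leaf: (223 − 253.25)² / 253.25 = 3.6133
  green-stemmed potato-leaf: (246 − 253.25)² / 253.25 = 0.2076
χ² = 0.1088 + 7.2164 + 3.6133 + 0.2076 = 11.1461 ≈ 11.146

11.146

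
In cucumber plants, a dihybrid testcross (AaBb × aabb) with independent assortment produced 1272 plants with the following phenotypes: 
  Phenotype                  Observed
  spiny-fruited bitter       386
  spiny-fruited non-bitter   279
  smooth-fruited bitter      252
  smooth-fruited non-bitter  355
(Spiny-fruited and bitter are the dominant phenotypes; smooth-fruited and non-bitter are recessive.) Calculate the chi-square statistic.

A dihybrid testcross with independent assortment gives a 1:1:1:1 ratio.
Expected counts for N = 1272 under a 1:1:1:1 ratio (total parts = 4):
  spiny-fruited bitter: 1272 × 1/4 = 318
  spiny-fruited non-bitter: 1272 × 1/4 = 318
  smooth-fruited bitter: 1272 × 1/4 = 318
  smooth-fruited non-bitter: 1272 × 1/4 = 318
χ² = Σ (O − E)² / E
  spiny-fruited bitter: (386 − 318)² / 318 = 14.5409
  spiny-fruited non-bitter: (279 − 318)² / 318 = 4.7830
  smooth-fruited bitter: (252 − 318)² / 318 = 13.6981
  smooth-fruited non-bitter: (355 − 318)² / 318 = 4.3050
χ² = 14.5409 + 4.7830 + 13.6981 + 4.3050 = 37.327

37.327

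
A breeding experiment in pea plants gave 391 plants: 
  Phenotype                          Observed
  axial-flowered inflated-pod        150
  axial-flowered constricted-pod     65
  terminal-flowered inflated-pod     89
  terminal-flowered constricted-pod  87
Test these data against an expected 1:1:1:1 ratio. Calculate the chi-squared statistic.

40.867

Under the 1:1:1:1 hypothesis (Σ ratio = 4, N = 391):
  axial-flowered inflated-pod: 391 × 1/4 = 97.75
  axial-flowered constricted-pod: 391 × 1/4 = 97.75
  terminal-flowered inflated-pod: 391 × 1/4 = 97.75
  terminal-flowered constricted-pod: 391 × 1/4 = 97.75
χ² = Σ (O − E)² / E
  axial-flowered inflated-pod: (150 − 97.75)² / 97.75 = 27.9290
  axial-flowered constricted-pod: (65 − 97.75)² / 97.75 = 10.9725
  terminal-flowered inflated-pod: (89 − 97.75)² / 97.75 = 0.7832
  terminal-flowered constricted-pod: (87 − 97.75)² / 97.75 = 1.1822
χ² = 27.9290 + 10.9725 + 0.7832 + 1.1822 = 40.8669 ≈ 40.867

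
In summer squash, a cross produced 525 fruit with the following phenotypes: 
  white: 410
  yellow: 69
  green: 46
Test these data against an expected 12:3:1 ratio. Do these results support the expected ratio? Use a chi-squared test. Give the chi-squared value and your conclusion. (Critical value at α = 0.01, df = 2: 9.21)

Under the 12:3:1 hypothesis (Σ ratio = 16, N = 525):
  white: 525 × 12/16 = 393.75
  yellow: 525 × 3/16 = 98.4375
  green: 525 × 1/16 = 32.8125
χ² = Σ (O − E)² / E
  white: (410 − 393.75)² / 393.75 = 0.6706
  yellow: (69 − 98.4375)² / 98.4375 = 8.8032
  green: (46 − 32.8125)² / 32.8125 = 5.3001
χ² = 0.6706 + 8.8032 + 5.3001 = 14.7739 ≈ 14.774
Degrees of freedom = 3 − 1 = 2; critical value at α = 0.01 is 9.21.
Since 14.774 > 9.21, we reject the null hypothesis — the data do not fit the 12:3:1 ratio.

14.774; not consistent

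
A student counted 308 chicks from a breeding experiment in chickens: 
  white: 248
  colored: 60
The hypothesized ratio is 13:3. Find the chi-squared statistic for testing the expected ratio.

Total ratio parts = 16. Expected numbers out of 308:
  white: 308 × 13/16 = 250.25
  colored: 308 × 3/16 = 57.75
χ² = Σ (O − E)² / E
  white: (248 − 250.25)² / 250.25 = 0.0202
  colored: (60 − 57.75)² / 57.75 = 0.0877
χ² = 0.0202 + 0.0877 = 0.1079 ≈ 0.108

0.108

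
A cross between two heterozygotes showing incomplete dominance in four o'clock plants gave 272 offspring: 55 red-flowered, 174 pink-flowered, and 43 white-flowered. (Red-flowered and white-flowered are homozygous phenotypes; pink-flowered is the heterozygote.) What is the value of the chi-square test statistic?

22.294

With incomplete dominance, a heterozygote × heterozygote cross gives a 1:2:1 phenotypic ratio.
The 1:2:1 ratio has 4 parts, so with N = 272 the expected counts are:
  red-flowered: 272 × 1/4 = 68
  pink-flowered: 272 × 2/4 = 136
  white-flowered: 272 × 1/4 = 68
χ² = Σ (O − E)² / E
  red-flowered: (55 − 68)² / 68 = 2.4853
  pink-flowered: (174 − 136)² / 136 = 10.6176
  white-flowered: (43 − 68)² / 68 = 9.1912
χ² = 2.4853 + 10.6176 + 9.1912 = 22.2941 ≈ 22.294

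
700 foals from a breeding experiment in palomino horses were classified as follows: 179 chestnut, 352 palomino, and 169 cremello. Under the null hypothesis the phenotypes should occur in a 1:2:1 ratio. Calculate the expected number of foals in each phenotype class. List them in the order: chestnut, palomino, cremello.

175, 350, 175

Under the 1:2:1 hypothesis (Σ ratio = 4, N = 700):
  chestnut: 700 × 1/4 = 175
  palomino: 700 × 2/4 = 350
  cremello: 700 × 1/4 = 175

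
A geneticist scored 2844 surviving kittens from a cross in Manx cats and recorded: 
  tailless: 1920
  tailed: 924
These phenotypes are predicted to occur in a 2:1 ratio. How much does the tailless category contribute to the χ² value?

The 2:1 ratio has 3 parts, so with N = 2844 the expected counts are:
  tailless: 2844 × 2/3 = 1896
  tailed: 2844 × 1/3 = 948
Contribution of tailless: (1920 − 1896)² / 1896 = 0.3038

0.304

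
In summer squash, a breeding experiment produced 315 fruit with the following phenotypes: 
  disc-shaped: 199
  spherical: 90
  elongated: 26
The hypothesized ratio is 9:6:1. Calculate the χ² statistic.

Under the 9:6:1 hypothesis (Σ ratio = 16, N = 315):
  disc-shaped: 315 × 9/16 = 177.1875
  spherical: 315 × 6/16 = 118.125
  elongated: 315 × 1/16 = 19.6875
χ² = Σ (O − E)² / E
  disc-shaped: (199 − 177.1875)² / 177.1875 = 2.6852
  spherical: (90 − 118.125)² / 118.125 = 6.6964
  elongated: (26 − 19.6875)² / 19.6875 = 2.0240
χ² = 2.6852 + 6.6964 + 2.0240 = 11.4056 ≈ 11.406

11.406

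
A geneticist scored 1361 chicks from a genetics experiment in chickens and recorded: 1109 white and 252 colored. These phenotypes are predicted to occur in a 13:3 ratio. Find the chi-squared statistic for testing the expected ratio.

0.049

The 13:3 ratio has 16 parts, so with N = 1361 the expected counts are:
  white: 1361 × 13/16 = 1105.8125
  colored: 1361 × 3/16 = 255.1875
χ² = Σ (O − E)² / E
  white: (1109 − 1105.8125)² / 1105.8125 = 0.0092
  colored: (252 − 255.1875)² / 255.1875 = 0.0398
χ² = 0.0092 + 0.0398 = 0.049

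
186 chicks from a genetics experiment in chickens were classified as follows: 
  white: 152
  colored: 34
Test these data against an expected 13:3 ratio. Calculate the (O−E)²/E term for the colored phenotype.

0.022

Under the 13:3 hypothesis (Σ ratio = 16, N = 186):
  white: 186 × 13/16 = 151.125
  colored: 186 × 3/16 = 34.875
Contribution of colored: (34 − 34.875)² / 34.875 = 0.0220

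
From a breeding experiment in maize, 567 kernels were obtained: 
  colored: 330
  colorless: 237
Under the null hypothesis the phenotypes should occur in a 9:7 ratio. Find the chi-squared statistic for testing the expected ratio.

Total ratio parts = 16. Expected numbers out of 567:
  colored: 567 × 9/16 = 318.9375
  colorless: 567 × 7/16 = 248.0625
χ² = Σ (O − E)² / E
  colored: (330 − 318.9375)² / 318.9375 = 0.3837
  colorless: (237 − 248.0625)² / 248.0625 = 0.4933
χ² = 0.3837 + 0.4933 = 0.877

0.877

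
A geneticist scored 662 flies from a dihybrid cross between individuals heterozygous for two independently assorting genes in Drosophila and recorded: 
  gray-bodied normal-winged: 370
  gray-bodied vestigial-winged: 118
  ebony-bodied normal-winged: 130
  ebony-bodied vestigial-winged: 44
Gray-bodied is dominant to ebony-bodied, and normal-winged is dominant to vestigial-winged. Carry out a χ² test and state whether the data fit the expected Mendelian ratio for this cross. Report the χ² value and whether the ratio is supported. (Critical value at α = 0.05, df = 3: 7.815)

0.762; consistent

A dihybrid F₂ with independent assortment and complete dominance at both loci gives a 9:3:3:1 phenotypic ratio.
Under the 9:3:3:1 hypothesis (Σ ratio = 16, N = 662):
  gray-bodied normal-winged: 662 × 9/16 = 372.375
  gray-bodied vestigial-winged: 662 × 3/16 = 124.125
  ebony-bodied normal-winged: 662 × 3/16 = 124.125
  ebony-bodied vestigial-winged: 662 × 1/16 = 41.375
χ² = Σ (O − E)² / E
  gray-bodied normal-winged: (370 − 372.375)² / 372.375 = 0.0151
  gray-bodied vestigial-winged: (118 − 124.125)² / 124.125 = 0.3022
  ebony-bodied normal-winged: (130 − 124.125)² / 124.125 = 0.2781
  ebony-bodied vestigial-winged: (44 − 41.375)² / 41.375 = 0.1665
χ² = 0.0151 + 0.3022 + 0.2781 + 0.1665 = 0.7619 ≈ 0.762
Degrees of freedom = 4 − 1 = 3; critical value at α = 0.05 is 7.815.
Since 0.762 < 7.815, we fail to reject the null hypothesis — the data are consistent with the 9:3:3:1 ratio.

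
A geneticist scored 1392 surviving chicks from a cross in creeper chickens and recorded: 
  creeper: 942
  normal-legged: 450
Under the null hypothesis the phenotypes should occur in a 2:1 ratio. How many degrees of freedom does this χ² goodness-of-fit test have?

1

A goodness-of-fit test with 2 phenotype classes has df = 2 − 1 = 1.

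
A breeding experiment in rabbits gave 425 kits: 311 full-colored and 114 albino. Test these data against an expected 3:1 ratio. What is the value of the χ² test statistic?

0.754

Expected counts for N = 425 under a 3:1 ratio (total parts = 4):
  full-colored: 425 × 3/4 = 318.75
  albino: 425 × 1/4 = 106.25
χ² = Σ (O − E)² / E
  full-colored: (311 − 318.75)² / 318.75 = 0.1884
  albino: (114 − 106.25)² / 106.25 = 0.5653
χ² = 0.1884 + 0.5653 = 0.7537 ≈ 0.754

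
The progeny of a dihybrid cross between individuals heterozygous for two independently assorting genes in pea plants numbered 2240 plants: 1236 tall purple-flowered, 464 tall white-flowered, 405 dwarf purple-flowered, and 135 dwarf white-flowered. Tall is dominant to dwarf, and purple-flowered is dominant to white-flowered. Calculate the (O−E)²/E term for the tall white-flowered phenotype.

A dihybrid F₂ with independent assortment and complete dominance at both loci gives a 9:3:3:1 phenotypic ratio.
The 9:3:3:1 ratio has 16 parts, so with N = 2240 the expected counts are:
  tall purple-flowered: 2240 × 9/16 = 1260
  tall white-flowered: 2240 × 3/16 = 420
  dwarf purple-flowered: 2240 × 3/16 = 420
  dwarf white-flowered: 2240 × 1/16 = 140
Contribution of tall white-flowered: (464 − 420)² / 420 = 4.6095

4.610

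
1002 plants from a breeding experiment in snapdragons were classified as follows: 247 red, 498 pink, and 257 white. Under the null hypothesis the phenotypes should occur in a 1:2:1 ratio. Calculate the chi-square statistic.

Expected counts for N = 1002 under a 1:2:1 ratio (total parts = 4):
  red: 1002 × 1/4 = 250.5
  pink: 1002 × 2/4 = 501
  white: 1002 × 1/4 = 250.5
χ² = Σ (O − E)² / E
  red: (247 − 250.5)² / 250.5 = 0.0489
  pink: (498 − 501)² / 501 = 0.0180
  white: (257 − 250.5)² / 250.5 = 0.1687
χ² = 0.0489 + 0.0180 + 0.1687 = 0.2356 ≈ 0.236

0.236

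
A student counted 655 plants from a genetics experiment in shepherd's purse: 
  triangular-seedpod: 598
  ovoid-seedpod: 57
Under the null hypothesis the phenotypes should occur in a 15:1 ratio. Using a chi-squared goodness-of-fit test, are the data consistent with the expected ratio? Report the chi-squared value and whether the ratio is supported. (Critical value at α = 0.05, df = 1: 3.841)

Expected counts for N = 655 under a 15:1 ratio (total parts = 16):
  triangular-seedpod: 655 × 15/16 = 614.0625
  ovoid-seedpod: 655 × 1/16 = 40.9375
χ² = Σ (O − E)² / E
  triangular-seedpod: (598 − 614.0625)² / 614.0625 = 0.4202
  ovoid-seedpod: (57 − 40.9375)² / 40.9375 = 6.3024
χ² = 0.4202 + 6.3024 = 6.7226 ≈ 6.723
Degrees of freedom = 2 − 1 = 1; critical value at α = 0.05 is 3.841.
Since 6.723 > 3.841, we reject the null hypothesis — the data do not fit the 15:1 ratio.

6.723; not consistent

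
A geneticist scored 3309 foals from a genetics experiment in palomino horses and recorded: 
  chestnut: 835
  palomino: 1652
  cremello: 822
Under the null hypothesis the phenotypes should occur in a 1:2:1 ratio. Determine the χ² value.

0.110

The 1:2:1 ratio has 4 parts, so with N = 3309 the expected counts are:
  chestnut: 3309 × 1/4 = 827.25
  palomino: 3309 × 2/4 = 1654.5
  cremello: 3309 × 1/4 = 827.25
χ² = Σ (O − E)² / E
  chestnut: (835 − 827.25)² / 827.25 = 0.0726
  palomino: (1652 − 1654.5)² / 1654.5 = 0.0038
  cremello: (822 − 827.25)² / 827.25 = 0.0333
χ² = 0.0726 + 0.0038 + 0.0333 = 0.1097 ≈ 0.110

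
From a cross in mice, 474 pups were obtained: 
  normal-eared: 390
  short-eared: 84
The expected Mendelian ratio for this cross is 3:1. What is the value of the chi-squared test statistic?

Under the 3:1 hypothesis (Σ ratio = 4, N = 474):
  normal-eared: 474 × 3/4 = 355.5
  short-eared: 474 × 1/4 = 118.5
χ² = Σ (O − E)² / E
  normal-eared: (390 − 355.5)² / 355.5 = 3.3481
  short-eared: (84 − 118.5)² / 118.5 = 10.0443
χ² = 3.3481 + 10.0443 = 13.3924 ≈ 13.392

13.392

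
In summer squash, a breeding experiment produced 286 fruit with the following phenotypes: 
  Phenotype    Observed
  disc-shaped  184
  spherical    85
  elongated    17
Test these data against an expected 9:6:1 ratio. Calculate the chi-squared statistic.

7.983

Total ratio parts = 16. Expected numbers out of 286:
  disc-shaped: 286 × 9/16 = 160.875
  spherical: 286 × 6/16 = 107.25
  elongated: 286 × 1/16 = 17.875
χ² = Σ (O − E)² / E
  disc-shaped: (184 − 160.875)² / 160.875 = 3.3241
  spherical: (85 − 107.25)² / 107.25 = 4.6160
  elongated: (17 − 17.875)² / 17.875 = 0.0428
χ² = 3.3241 + 4.6160 + 0.0428 = 7.9829 ≈ 7.983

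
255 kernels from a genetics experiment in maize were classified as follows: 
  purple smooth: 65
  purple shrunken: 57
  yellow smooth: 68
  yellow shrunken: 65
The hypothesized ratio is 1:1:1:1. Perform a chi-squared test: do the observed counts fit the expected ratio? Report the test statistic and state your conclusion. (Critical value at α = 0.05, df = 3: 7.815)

Total ratio parts = 4. Expected numbers out of 255:
  purple smooth: 255 × 1/4 = 63.75
  purple shrunken: 255 × 1/4 = 63.75
  yellow smooth: 255 × 1/4 = 63.75
  yellow shrunken: 255 × 1/4 = 63.75
χ² = Σ (O − E)² / E
  purple smooth: (65 − 63.75)² / 63.75 = 0.0245
  purple shrunken: (57 − 63.75)² / 63.75 = 0.7147
  yellow smooth: (68 − 63.75)² / 63.75 = 0.2833
  yellow shrunken: (65 − 63.75)² / 63.75 = 0.0245
χ² = 0.0245 + 0.7147 + 0.2833 + 0.0245 = 1.047
Degrees of freedom = 4 − 1 = 3; critical value at α = 0.05 is 7.815.
Since 1.047 < 7.815, we fail to reject the null hypothesis — the data are consistent with the 1:1:1:1 ratio.

1.047; consistent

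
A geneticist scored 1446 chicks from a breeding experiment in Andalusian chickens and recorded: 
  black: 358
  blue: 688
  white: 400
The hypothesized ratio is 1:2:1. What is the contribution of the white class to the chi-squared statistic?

Expected counts for N = 1446 under a 1:2:1 ratio (total parts = 4):
  black: 1446 × 1/4 = 361.5
  blue: 1446 × 2/4 = 723
  white: 1446 × 1/4 = 361.5
Contribution of white: (400 − 361.5)² / 361.5 = 4.1003

4.100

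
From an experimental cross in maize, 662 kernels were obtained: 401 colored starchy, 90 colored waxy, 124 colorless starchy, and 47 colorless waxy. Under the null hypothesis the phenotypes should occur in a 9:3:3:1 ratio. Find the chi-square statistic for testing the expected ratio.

The 9:3:3:1 ratio has 16 parts, so with N = 662 the expected counts are:
  colored starchy: 662 × 9/16 = 372.375
  colored waxy: 662 × 3/16 = 124.125
  colorless starchy: 662 × 3/16 = 124.125
  colorless waxy: 662 × 1/16 = 41.375
χ² = Σ (O − E)² / E
  colored starchy: (401 − 372.375)² / 372.375 = 2.2004
  colored waxy: (90 − 124.125)² / 124.125 = 9.3818
  colorless starchy: (124 − 124.125)² / 124.125 = 0.0001
  colorless waxy: (47 − 41.375)² / 41.375 = 0.7647
χ² = 2.2004 + 9.3818 + 0.0001 + 0.7647 = 12.347

12.347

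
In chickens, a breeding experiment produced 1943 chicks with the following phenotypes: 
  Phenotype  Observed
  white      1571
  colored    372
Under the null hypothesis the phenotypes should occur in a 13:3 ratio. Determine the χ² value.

The 13:3 ratio has 16 parts, so with N = 1943 the expected counts are:
  white: 1943 × 13/16 = 1578.6875
  colored: 1943 × 3/16 = 364.3125
χ² = Σ (O − E)² / E
  white: (1571 − 1578.6875)² / 1578.6875 = 0.0374
  colored: (372 − 364.3125)² / 364.3125 = 0.1622
χ² = 0.0374 + 0.1622 = 0.1996 ≈ 0.200

0.200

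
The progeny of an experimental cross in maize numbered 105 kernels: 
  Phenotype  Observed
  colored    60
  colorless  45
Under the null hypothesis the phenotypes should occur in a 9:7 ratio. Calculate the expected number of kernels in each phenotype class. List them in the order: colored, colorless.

59.0625, 45.9375

Expected counts for N = 105 under a 9:7 ratio (total parts = 16):
  colored: 105 × 9/16 = 59.0625
  colorless: 105 × 7/16 = 45.9375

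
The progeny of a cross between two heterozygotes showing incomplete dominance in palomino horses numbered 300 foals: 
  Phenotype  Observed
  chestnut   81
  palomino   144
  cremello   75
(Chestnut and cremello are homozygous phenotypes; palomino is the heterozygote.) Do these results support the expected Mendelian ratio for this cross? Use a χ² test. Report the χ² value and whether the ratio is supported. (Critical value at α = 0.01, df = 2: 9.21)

With incomplete dominance, a heterozygote × heterozygote cross gives a 1:2:1 phenotypic ratio.
Under the 1:2:1 hypothesis (Σ ratio = 4, N = 300):
  chestnut: 300 × 1/4 = 75
  palomino: 300 × 2/4 = 150
  cremello: 300 × 1/4 = 75
χ² = Σ (O − E)² / E
  chestnut: (81 − 75)² / 75 = 0.4800
  palomino: (144 − 150)² / 150 = 0.2400
  cremello: (75 − 75)² / 75 = 0.0000
χ² = 0.4800 + 0.2400 + 0.0000 = 0.720
Degrees of freedom = 3 − 1 = 2; critical value at α = 0.01 is 9.21.
Since 0.720 < 9.21, we fail to reject the null hypothesis — the data are consistent with the 1:2:1 ratio.

0.720; consistent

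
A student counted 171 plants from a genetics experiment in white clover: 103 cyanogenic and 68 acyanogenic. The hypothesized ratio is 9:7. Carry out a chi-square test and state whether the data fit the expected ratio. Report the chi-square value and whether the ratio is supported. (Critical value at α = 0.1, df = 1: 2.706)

1.103; consistent

Total ratio parts = 16. Expected numbers out of 171:
  cyanogenic: 171 × 9/16 = 96.1875
  acyanogenic: 171 × 7/16 = 74.8125
χ² = Σ (O − E)² / E
  cyanogenic: (103 − 96.1875)² / 96.1875 = 0.4825
  acyanogenic: (68 − 74.8125)² / 74.8125 = 0.6204
χ² = 0.4825 + 0.6204 = 1.1029 ≈ 1.103
Degrees of freedom = 2 − 1 = 1; critical value at α = 0.1 is 2.706.
Since 1.103 < 2.706, we fail to reject the null hypothesis — the data are consistent with the 9:7 ratio.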